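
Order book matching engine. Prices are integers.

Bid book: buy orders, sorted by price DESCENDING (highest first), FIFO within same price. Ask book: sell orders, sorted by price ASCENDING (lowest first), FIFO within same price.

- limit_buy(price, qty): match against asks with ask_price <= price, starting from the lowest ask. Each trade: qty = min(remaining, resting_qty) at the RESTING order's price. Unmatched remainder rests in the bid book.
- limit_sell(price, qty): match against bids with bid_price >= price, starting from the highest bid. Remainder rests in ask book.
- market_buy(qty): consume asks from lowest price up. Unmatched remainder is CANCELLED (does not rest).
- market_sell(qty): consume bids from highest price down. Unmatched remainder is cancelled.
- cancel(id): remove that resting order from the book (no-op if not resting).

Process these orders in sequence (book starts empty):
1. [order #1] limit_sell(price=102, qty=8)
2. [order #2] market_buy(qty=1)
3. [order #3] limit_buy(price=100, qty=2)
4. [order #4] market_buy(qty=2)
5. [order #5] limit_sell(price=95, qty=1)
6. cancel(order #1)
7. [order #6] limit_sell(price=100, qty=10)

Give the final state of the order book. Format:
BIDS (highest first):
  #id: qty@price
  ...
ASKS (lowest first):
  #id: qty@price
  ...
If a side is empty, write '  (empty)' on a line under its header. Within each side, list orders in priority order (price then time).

Answer: BIDS (highest first):
  (empty)
ASKS (lowest first):
  #6: 9@100

Derivation:
After op 1 [order #1] limit_sell(price=102, qty=8): fills=none; bids=[-] asks=[#1:8@102]
After op 2 [order #2] market_buy(qty=1): fills=#2x#1:1@102; bids=[-] asks=[#1:7@102]
After op 3 [order #3] limit_buy(price=100, qty=2): fills=none; bids=[#3:2@100] asks=[#1:7@102]
After op 4 [order #4] market_buy(qty=2): fills=#4x#1:2@102; bids=[#3:2@100] asks=[#1:5@102]
After op 5 [order #5] limit_sell(price=95, qty=1): fills=#3x#5:1@100; bids=[#3:1@100] asks=[#1:5@102]
After op 6 cancel(order #1): fills=none; bids=[#3:1@100] asks=[-]
After op 7 [order #6] limit_sell(price=100, qty=10): fills=#3x#6:1@100; bids=[-] asks=[#6:9@100]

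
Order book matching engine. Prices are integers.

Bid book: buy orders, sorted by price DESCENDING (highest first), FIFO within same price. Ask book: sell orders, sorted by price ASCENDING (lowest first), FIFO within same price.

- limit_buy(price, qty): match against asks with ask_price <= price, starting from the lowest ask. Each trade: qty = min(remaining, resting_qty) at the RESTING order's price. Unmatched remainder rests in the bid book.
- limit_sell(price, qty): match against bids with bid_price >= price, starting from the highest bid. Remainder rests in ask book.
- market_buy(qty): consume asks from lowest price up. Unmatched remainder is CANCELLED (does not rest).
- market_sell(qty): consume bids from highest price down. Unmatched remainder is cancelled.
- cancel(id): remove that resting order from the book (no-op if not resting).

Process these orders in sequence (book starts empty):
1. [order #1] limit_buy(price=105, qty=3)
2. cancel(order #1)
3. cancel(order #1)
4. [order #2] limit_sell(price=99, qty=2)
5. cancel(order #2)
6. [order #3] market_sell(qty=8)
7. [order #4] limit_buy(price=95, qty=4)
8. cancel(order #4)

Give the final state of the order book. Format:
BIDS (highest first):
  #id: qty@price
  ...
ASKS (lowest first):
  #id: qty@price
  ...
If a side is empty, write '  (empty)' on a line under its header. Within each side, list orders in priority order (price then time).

After op 1 [order #1] limit_buy(price=105, qty=3): fills=none; bids=[#1:3@105] asks=[-]
After op 2 cancel(order #1): fills=none; bids=[-] asks=[-]
After op 3 cancel(order #1): fills=none; bids=[-] asks=[-]
After op 4 [order #2] limit_sell(price=99, qty=2): fills=none; bids=[-] asks=[#2:2@99]
After op 5 cancel(order #2): fills=none; bids=[-] asks=[-]
After op 6 [order #3] market_sell(qty=8): fills=none; bids=[-] asks=[-]
After op 7 [order #4] limit_buy(price=95, qty=4): fills=none; bids=[#4:4@95] asks=[-]
After op 8 cancel(order #4): fills=none; bids=[-] asks=[-]

Answer: BIDS (highest first):
  (empty)
ASKS (lowest first):
  (empty)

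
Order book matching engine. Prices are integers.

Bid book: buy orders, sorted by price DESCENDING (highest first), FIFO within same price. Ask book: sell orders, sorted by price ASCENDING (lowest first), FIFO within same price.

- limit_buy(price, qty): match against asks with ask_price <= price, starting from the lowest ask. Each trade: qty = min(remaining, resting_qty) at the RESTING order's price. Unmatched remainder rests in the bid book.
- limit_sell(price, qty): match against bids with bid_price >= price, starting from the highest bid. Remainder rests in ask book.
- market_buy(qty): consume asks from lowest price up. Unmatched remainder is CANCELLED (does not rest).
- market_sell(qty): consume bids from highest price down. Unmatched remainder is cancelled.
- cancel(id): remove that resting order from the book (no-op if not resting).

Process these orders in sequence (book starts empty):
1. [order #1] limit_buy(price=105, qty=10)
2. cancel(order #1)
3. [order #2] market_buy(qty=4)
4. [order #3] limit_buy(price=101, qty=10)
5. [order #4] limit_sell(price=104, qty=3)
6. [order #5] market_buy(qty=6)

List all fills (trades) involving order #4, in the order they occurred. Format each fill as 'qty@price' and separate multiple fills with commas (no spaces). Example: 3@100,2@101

After op 1 [order #1] limit_buy(price=105, qty=10): fills=none; bids=[#1:10@105] asks=[-]
After op 2 cancel(order #1): fills=none; bids=[-] asks=[-]
After op 3 [order #2] market_buy(qty=4): fills=none; bids=[-] asks=[-]
After op 4 [order #3] limit_buy(price=101, qty=10): fills=none; bids=[#3:10@101] asks=[-]
After op 5 [order #4] limit_sell(price=104, qty=3): fills=none; bids=[#3:10@101] asks=[#4:3@104]
After op 6 [order #5] market_buy(qty=6): fills=#5x#4:3@104; bids=[#3:10@101] asks=[-]

Answer: 3@104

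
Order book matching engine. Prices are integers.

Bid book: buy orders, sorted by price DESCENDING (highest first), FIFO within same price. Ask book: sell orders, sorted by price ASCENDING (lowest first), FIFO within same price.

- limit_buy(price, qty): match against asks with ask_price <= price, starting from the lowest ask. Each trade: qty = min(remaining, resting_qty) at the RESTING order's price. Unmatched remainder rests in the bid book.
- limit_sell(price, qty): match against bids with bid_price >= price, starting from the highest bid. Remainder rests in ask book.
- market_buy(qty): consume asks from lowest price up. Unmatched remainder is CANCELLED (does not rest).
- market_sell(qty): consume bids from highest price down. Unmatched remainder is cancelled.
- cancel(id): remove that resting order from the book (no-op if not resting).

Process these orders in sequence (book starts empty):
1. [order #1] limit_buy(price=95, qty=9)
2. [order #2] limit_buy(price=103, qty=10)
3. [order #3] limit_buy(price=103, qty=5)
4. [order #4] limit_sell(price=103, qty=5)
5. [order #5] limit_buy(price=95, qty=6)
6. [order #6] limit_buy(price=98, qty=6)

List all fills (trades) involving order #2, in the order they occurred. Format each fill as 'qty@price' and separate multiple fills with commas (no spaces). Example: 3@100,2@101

Answer: 5@103

Derivation:
After op 1 [order #1] limit_buy(price=95, qty=9): fills=none; bids=[#1:9@95] asks=[-]
After op 2 [order #2] limit_buy(price=103, qty=10): fills=none; bids=[#2:10@103 #1:9@95] asks=[-]
After op 3 [order #3] limit_buy(price=103, qty=5): fills=none; bids=[#2:10@103 #3:5@103 #1:9@95] asks=[-]
After op 4 [order #4] limit_sell(price=103, qty=5): fills=#2x#4:5@103; bids=[#2:5@103 #3:5@103 #1:9@95] asks=[-]
After op 5 [order #5] limit_buy(price=95, qty=6): fills=none; bids=[#2:5@103 #3:5@103 #1:9@95 #5:6@95] asks=[-]
After op 6 [order #6] limit_buy(price=98, qty=6): fills=none; bids=[#2:5@103 #3:5@103 #6:6@98 #1:9@95 #5:6@95] asks=[-]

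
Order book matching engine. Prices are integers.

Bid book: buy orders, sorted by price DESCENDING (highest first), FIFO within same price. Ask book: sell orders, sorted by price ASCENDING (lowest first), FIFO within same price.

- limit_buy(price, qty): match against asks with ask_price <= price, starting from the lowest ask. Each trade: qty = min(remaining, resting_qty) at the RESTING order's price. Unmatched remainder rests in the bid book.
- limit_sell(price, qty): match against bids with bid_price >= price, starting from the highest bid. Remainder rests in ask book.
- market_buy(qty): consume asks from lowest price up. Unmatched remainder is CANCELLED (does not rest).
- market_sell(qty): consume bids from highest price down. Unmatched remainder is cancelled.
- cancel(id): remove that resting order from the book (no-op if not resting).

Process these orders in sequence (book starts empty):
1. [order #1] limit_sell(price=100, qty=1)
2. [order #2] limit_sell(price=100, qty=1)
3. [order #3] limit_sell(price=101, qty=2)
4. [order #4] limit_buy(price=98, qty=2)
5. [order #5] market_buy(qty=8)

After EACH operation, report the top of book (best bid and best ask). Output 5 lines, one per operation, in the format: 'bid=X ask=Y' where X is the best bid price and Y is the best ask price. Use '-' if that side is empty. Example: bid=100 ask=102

After op 1 [order #1] limit_sell(price=100, qty=1): fills=none; bids=[-] asks=[#1:1@100]
After op 2 [order #2] limit_sell(price=100, qty=1): fills=none; bids=[-] asks=[#1:1@100 #2:1@100]
After op 3 [order #3] limit_sell(price=101, qty=2): fills=none; bids=[-] asks=[#1:1@100 #2:1@100 #3:2@101]
After op 4 [order #4] limit_buy(price=98, qty=2): fills=none; bids=[#4:2@98] asks=[#1:1@100 #2:1@100 #3:2@101]
After op 5 [order #5] market_buy(qty=8): fills=#5x#1:1@100 #5x#2:1@100 #5x#3:2@101; bids=[#4:2@98] asks=[-]

Answer: bid=- ask=100
bid=- ask=100
bid=- ask=100
bid=98 ask=100
bid=98 ask=-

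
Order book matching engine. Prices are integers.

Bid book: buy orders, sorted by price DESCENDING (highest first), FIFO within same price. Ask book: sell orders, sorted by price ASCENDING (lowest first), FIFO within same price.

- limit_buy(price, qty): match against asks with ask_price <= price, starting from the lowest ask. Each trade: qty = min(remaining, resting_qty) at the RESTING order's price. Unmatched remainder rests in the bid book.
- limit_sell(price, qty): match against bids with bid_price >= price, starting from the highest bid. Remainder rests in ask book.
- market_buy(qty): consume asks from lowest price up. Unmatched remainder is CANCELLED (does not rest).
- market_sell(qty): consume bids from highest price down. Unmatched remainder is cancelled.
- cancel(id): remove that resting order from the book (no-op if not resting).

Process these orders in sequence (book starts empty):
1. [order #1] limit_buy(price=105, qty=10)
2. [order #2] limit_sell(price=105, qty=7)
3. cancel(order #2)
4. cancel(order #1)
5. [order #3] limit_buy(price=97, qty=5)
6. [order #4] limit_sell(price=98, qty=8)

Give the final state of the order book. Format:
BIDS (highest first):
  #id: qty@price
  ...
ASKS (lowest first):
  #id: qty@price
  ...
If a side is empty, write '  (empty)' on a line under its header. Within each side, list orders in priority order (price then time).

After op 1 [order #1] limit_buy(price=105, qty=10): fills=none; bids=[#1:10@105] asks=[-]
After op 2 [order #2] limit_sell(price=105, qty=7): fills=#1x#2:7@105; bids=[#1:3@105] asks=[-]
After op 3 cancel(order #2): fills=none; bids=[#1:3@105] asks=[-]
After op 4 cancel(order #1): fills=none; bids=[-] asks=[-]
After op 5 [order #3] limit_buy(price=97, qty=5): fills=none; bids=[#3:5@97] asks=[-]
After op 6 [order #4] limit_sell(price=98, qty=8): fills=none; bids=[#3:5@97] asks=[#4:8@98]

Answer: BIDS (highest first):
  #3: 5@97
ASKS (lowest first):
  #4: 8@98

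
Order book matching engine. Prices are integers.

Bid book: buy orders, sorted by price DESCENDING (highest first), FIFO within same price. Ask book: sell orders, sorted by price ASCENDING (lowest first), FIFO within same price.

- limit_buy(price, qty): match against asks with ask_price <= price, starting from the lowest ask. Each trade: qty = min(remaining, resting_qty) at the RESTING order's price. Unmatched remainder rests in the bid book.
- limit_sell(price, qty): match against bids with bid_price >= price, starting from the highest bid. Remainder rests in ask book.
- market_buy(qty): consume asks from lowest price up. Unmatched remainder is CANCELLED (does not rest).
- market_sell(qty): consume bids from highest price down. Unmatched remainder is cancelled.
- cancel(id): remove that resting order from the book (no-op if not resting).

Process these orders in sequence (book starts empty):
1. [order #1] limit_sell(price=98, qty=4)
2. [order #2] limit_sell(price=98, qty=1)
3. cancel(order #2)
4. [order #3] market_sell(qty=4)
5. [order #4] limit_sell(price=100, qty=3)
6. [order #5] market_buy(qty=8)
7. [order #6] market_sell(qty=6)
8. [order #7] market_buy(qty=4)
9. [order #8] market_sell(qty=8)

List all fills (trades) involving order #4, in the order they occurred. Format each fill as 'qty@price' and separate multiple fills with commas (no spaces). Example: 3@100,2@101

After op 1 [order #1] limit_sell(price=98, qty=4): fills=none; bids=[-] asks=[#1:4@98]
After op 2 [order #2] limit_sell(price=98, qty=1): fills=none; bids=[-] asks=[#1:4@98 #2:1@98]
After op 3 cancel(order #2): fills=none; bids=[-] asks=[#1:4@98]
After op 4 [order #3] market_sell(qty=4): fills=none; bids=[-] asks=[#1:4@98]
After op 5 [order #4] limit_sell(price=100, qty=3): fills=none; bids=[-] asks=[#1:4@98 #4:3@100]
After op 6 [order #5] market_buy(qty=8): fills=#5x#1:4@98 #5x#4:3@100; bids=[-] asks=[-]
After op 7 [order #6] market_sell(qty=6): fills=none; bids=[-] asks=[-]
After op 8 [order #7] market_buy(qty=4): fills=none; bids=[-] asks=[-]
After op 9 [order #8] market_sell(qty=8): fills=none; bids=[-] asks=[-]

Answer: 3@100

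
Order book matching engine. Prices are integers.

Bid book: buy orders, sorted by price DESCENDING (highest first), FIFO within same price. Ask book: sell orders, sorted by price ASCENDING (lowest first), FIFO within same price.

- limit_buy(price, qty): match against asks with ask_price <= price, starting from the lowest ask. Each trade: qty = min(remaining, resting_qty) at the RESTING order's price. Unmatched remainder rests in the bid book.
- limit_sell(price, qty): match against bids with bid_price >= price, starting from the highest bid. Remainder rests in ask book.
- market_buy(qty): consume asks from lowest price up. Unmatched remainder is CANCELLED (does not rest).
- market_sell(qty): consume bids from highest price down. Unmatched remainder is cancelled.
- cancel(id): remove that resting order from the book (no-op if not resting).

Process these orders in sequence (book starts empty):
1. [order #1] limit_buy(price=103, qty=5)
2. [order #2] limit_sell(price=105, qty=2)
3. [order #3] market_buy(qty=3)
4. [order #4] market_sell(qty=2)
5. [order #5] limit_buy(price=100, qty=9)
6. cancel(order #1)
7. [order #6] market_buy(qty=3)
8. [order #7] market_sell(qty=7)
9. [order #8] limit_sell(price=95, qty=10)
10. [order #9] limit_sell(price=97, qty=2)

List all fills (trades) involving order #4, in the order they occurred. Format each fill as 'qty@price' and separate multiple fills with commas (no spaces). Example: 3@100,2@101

Answer: 2@103

Derivation:
After op 1 [order #1] limit_buy(price=103, qty=5): fills=none; bids=[#1:5@103] asks=[-]
After op 2 [order #2] limit_sell(price=105, qty=2): fills=none; bids=[#1:5@103] asks=[#2:2@105]
After op 3 [order #3] market_buy(qty=3): fills=#3x#2:2@105; bids=[#1:5@103] asks=[-]
After op 4 [order #4] market_sell(qty=2): fills=#1x#4:2@103; bids=[#1:3@103] asks=[-]
After op 5 [order #5] limit_buy(price=100, qty=9): fills=none; bids=[#1:3@103 #5:9@100] asks=[-]
After op 6 cancel(order #1): fills=none; bids=[#5:9@100] asks=[-]
After op 7 [order #6] market_buy(qty=3): fills=none; bids=[#5:9@100] asks=[-]
After op 8 [order #7] market_sell(qty=7): fills=#5x#7:7@100; bids=[#5:2@100] asks=[-]
After op 9 [order #8] limit_sell(price=95, qty=10): fills=#5x#8:2@100; bids=[-] asks=[#8:8@95]
After op 10 [order #9] limit_sell(price=97, qty=2): fills=none; bids=[-] asks=[#8:8@95 #9:2@97]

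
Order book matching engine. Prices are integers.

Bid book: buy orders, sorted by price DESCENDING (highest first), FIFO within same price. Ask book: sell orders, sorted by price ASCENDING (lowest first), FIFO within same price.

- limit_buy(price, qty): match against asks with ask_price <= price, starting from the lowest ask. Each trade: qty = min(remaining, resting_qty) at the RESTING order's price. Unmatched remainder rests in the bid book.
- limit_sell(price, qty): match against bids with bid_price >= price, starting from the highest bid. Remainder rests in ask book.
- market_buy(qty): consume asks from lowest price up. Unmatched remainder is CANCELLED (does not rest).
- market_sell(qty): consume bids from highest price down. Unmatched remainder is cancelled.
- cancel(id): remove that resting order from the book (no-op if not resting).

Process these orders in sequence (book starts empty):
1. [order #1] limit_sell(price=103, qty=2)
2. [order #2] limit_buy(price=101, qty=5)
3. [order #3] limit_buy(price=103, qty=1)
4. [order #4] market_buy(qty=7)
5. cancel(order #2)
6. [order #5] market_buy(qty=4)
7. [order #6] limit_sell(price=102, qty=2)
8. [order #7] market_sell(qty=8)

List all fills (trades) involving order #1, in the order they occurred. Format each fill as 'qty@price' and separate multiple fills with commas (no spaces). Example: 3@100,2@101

After op 1 [order #1] limit_sell(price=103, qty=2): fills=none; bids=[-] asks=[#1:2@103]
After op 2 [order #2] limit_buy(price=101, qty=5): fills=none; bids=[#2:5@101] asks=[#1:2@103]
After op 3 [order #3] limit_buy(price=103, qty=1): fills=#3x#1:1@103; bids=[#2:5@101] asks=[#1:1@103]
After op 4 [order #4] market_buy(qty=7): fills=#4x#1:1@103; bids=[#2:5@101] asks=[-]
After op 5 cancel(order #2): fills=none; bids=[-] asks=[-]
After op 6 [order #5] market_buy(qty=4): fills=none; bids=[-] asks=[-]
After op 7 [order #6] limit_sell(price=102, qty=2): fills=none; bids=[-] asks=[#6:2@102]
After op 8 [order #7] market_sell(qty=8): fills=none; bids=[-] asks=[#6:2@102]

Answer: 1@103,1@103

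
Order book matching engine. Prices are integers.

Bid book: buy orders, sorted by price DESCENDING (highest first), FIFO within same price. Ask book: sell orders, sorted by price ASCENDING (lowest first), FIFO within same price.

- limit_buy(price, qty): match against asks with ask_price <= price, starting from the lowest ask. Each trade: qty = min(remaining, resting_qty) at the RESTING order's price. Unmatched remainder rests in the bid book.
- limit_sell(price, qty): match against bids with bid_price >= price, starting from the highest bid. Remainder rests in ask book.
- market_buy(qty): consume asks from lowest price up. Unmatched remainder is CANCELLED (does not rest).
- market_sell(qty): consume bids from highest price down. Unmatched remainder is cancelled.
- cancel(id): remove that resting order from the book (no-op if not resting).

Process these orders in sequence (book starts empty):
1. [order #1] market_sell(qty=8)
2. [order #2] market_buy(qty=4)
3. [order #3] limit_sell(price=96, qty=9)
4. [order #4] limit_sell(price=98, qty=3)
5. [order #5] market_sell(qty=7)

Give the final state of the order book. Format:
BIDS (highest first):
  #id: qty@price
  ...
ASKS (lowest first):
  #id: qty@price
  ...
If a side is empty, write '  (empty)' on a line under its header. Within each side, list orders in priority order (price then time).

After op 1 [order #1] market_sell(qty=8): fills=none; bids=[-] asks=[-]
After op 2 [order #2] market_buy(qty=4): fills=none; bids=[-] asks=[-]
After op 3 [order #3] limit_sell(price=96, qty=9): fills=none; bids=[-] asks=[#3:9@96]
After op 4 [order #4] limit_sell(price=98, qty=3): fills=none; bids=[-] asks=[#3:9@96 #4:3@98]
After op 5 [order #5] market_sell(qty=7): fills=none; bids=[-] asks=[#3:9@96 #4:3@98]

Answer: BIDS (highest first):
  (empty)
ASKS (lowest first):
  #3: 9@96
  #4: 3@98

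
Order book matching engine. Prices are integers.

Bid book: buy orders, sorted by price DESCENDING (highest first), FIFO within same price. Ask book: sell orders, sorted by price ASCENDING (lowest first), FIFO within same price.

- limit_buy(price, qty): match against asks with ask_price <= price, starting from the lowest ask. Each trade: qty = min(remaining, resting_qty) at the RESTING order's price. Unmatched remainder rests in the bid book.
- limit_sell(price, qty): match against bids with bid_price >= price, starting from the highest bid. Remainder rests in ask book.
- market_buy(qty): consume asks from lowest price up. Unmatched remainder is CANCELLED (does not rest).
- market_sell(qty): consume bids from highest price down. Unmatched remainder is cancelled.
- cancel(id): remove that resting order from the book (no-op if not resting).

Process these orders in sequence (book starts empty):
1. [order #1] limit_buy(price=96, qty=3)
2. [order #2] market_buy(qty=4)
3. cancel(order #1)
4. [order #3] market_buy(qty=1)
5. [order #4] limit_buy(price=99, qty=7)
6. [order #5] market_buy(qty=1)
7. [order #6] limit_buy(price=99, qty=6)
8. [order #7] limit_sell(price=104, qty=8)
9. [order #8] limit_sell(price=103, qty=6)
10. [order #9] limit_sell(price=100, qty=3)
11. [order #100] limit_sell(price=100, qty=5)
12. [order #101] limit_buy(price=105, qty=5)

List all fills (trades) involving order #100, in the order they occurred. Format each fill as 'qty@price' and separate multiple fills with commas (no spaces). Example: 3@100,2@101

After op 1 [order #1] limit_buy(price=96, qty=3): fills=none; bids=[#1:3@96] asks=[-]
After op 2 [order #2] market_buy(qty=4): fills=none; bids=[#1:3@96] asks=[-]
After op 3 cancel(order #1): fills=none; bids=[-] asks=[-]
After op 4 [order #3] market_buy(qty=1): fills=none; bids=[-] asks=[-]
After op 5 [order #4] limit_buy(price=99, qty=7): fills=none; bids=[#4:7@99] asks=[-]
After op 6 [order #5] market_buy(qty=1): fills=none; bids=[#4:7@99] asks=[-]
After op 7 [order #6] limit_buy(price=99, qty=6): fills=none; bids=[#4:7@99 #6:6@99] asks=[-]
After op 8 [order #7] limit_sell(price=104, qty=8): fills=none; bids=[#4:7@99 #6:6@99] asks=[#7:8@104]
After op 9 [order #8] limit_sell(price=103, qty=6): fills=none; bids=[#4:7@99 #6:6@99] asks=[#8:6@103 #7:8@104]
After op 10 [order #9] limit_sell(price=100, qty=3): fills=none; bids=[#4:7@99 #6:6@99] asks=[#9:3@100 #8:6@103 #7:8@104]
After op 11 [order #100] limit_sell(price=100, qty=5): fills=none; bids=[#4:7@99 #6:6@99] asks=[#9:3@100 #100:5@100 #8:6@103 #7:8@104]
After op 12 [order #101] limit_buy(price=105, qty=5): fills=#101x#9:3@100 #101x#100:2@100; bids=[#4:7@99 #6:6@99] asks=[#100:3@100 #8:6@103 #7:8@104]

Answer: 2@100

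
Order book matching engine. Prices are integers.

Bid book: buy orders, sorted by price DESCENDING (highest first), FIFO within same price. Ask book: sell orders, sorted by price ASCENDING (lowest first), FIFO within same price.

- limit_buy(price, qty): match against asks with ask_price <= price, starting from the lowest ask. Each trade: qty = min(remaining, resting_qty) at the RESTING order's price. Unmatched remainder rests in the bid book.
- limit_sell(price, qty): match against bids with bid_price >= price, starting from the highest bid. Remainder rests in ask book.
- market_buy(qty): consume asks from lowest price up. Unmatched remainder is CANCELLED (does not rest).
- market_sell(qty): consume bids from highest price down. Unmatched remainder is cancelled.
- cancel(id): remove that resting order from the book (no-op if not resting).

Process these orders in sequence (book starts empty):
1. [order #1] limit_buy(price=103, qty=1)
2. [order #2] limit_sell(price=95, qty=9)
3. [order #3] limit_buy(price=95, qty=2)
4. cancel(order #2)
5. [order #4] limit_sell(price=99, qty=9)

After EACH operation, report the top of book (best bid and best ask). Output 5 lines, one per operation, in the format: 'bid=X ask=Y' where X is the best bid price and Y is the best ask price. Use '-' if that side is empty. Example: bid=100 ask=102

Answer: bid=103 ask=-
bid=- ask=95
bid=- ask=95
bid=- ask=-
bid=- ask=99

Derivation:
After op 1 [order #1] limit_buy(price=103, qty=1): fills=none; bids=[#1:1@103] asks=[-]
After op 2 [order #2] limit_sell(price=95, qty=9): fills=#1x#2:1@103; bids=[-] asks=[#2:8@95]
After op 3 [order #3] limit_buy(price=95, qty=2): fills=#3x#2:2@95; bids=[-] asks=[#2:6@95]
After op 4 cancel(order #2): fills=none; bids=[-] asks=[-]
After op 5 [order #4] limit_sell(price=99, qty=9): fills=none; bids=[-] asks=[#4:9@99]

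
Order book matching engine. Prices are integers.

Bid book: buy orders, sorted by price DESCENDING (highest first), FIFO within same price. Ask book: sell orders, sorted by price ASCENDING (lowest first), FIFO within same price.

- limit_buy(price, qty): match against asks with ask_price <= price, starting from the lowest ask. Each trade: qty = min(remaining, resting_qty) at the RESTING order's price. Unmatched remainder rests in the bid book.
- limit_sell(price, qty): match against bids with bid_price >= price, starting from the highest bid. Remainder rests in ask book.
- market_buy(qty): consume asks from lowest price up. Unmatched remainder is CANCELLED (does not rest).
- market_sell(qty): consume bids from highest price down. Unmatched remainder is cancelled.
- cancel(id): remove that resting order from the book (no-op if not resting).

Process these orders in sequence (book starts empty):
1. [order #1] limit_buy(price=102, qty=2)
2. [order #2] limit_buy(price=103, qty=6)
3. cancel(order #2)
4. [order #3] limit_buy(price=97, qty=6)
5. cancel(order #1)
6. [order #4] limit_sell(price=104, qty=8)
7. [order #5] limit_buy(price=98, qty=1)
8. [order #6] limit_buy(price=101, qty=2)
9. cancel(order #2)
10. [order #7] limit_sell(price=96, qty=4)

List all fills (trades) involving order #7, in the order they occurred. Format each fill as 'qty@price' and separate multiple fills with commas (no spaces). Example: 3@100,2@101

After op 1 [order #1] limit_buy(price=102, qty=2): fills=none; bids=[#1:2@102] asks=[-]
After op 2 [order #2] limit_buy(price=103, qty=6): fills=none; bids=[#2:6@103 #1:2@102] asks=[-]
After op 3 cancel(order #2): fills=none; bids=[#1:2@102] asks=[-]
After op 4 [order #3] limit_buy(price=97, qty=6): fills=none; bids=[#1:2@102 #3:6@97] asks=[-]
After op 5 cancel(order #1): fills=none; bids=[#3:6@97] asks=[-]
After op 6 [order #4] limit_sell(price=104, qty=8): fills=none; bids=[#3:6@97] asks=[#4:8@104]
After op 7 [order #5] limit_buy(price=98, qty=1): fills=none; bids=[#5:1@98 #3:6@97] asks=[#4:8@104]
After op 8 [order #6] limit_buy(price=101, qty=2): fills=none; bids=[#6:2@101 #5:1@98 #3:6@97] asks=[#4:8@104]
After op 9 cancel(order #2): fills=none; bids=[#6:2@101 #5:1@98 #3:6@97] asks=[#4:8@104]
After op 10 [order #7] limit_sell(price=96, qty=4): fills=#6x#7:2@101 #5x#7:1@98 #3x#7:1@97; bids=[#3:5@97] asks=[#4:8@104]

Answer: 2@101,1@98,1@97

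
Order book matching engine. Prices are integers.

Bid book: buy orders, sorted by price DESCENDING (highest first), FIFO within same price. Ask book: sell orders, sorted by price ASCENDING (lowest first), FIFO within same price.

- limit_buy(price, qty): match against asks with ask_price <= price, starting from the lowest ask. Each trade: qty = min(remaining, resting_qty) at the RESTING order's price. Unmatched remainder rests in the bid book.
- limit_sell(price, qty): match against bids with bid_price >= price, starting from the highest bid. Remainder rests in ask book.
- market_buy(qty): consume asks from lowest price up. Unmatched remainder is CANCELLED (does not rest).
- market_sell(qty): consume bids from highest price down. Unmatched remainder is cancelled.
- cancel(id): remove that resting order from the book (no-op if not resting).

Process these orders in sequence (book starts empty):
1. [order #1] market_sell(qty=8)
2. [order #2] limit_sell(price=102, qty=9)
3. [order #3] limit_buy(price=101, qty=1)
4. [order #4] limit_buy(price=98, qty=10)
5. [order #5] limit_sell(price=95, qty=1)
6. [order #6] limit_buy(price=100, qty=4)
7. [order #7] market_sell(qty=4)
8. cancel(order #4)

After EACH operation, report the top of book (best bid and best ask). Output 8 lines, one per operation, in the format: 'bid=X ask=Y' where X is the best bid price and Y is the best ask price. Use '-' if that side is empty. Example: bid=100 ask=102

After op 1 [order #1] market_sell(qty=8): fills=none; bids=[-] asks=[-]
After op 2 [order #2] limit_sell(price=102, qty=9): fills=none; bids=[-] asks=[#2:9@102]
After op 3 [order #3] limit_buy(price=101, qty=1): fills=none; bids=[#3:1@101] asks=[#2:9@102]
After op 4 [order #4] limit_buy(price=98, qty=10): fills=none; bids=[#3:1@101 #4:10@98] asks=[#2:9@102]
After op 5 [order #5] limit_sell(price=95, qty=1): fills=#3x#5:1@101; bids=[#4:10@98] asks=[#2:9@102]
After op 6 [order #6] limit_buy(price=100, qty=4): fills=none; bids=[#6:4@100 #4:10@98] asks=[#2:9@102]
After op 7 [order #7] market_sell(qty=4): fills=#6x#7:4@100; bids=[#4:10@98] asks=[#2:9@102]
After op 8 cancel(order #4): fills=none; bids=[-] asks=[#2:9@102]

Answer: bid=- ask=-
bid=- ask=102
bid=101 ask=102
bid=101 ask=102
bid=98 ask=102
bid=100 ask=102
bid=98 ask=102
bid=- ask=102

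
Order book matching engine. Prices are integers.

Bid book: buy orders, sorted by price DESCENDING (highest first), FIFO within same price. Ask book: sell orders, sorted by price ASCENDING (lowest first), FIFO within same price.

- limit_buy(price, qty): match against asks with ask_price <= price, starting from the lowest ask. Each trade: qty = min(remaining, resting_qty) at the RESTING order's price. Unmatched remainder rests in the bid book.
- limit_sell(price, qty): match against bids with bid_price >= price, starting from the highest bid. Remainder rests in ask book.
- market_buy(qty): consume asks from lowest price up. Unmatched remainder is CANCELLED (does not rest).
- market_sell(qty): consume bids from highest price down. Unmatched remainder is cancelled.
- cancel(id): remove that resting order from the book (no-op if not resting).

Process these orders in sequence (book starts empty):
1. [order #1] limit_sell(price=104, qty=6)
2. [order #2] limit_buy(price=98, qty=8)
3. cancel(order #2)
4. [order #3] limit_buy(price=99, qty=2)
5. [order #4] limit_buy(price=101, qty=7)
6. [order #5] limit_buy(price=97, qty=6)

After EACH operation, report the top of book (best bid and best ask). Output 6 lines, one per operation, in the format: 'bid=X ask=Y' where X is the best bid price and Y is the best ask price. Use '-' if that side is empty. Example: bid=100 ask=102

After op 1 [order #1] limit_sell(price=104, qty=6): fills=none; bids=[-] asks=[#1:6@104]
After op 2 [order #2] limit_buy(price=98, qty=8): fills=none; bids=[#2:8@98] asks=[#1:6@104]
After op 3 cancel(order #2): fills=none; bids=[-] asks=[#1:6@104]
After op 4 [order #3] limit_buy(price=99, qty=2): fills=none; bids=[#3:2@99] asks=[#1:6@104]
After op 5 [order #4] limit_buy(price=101, qty=7): fills=none; bids=[#4:7@101 #3:2@99] asks=[#1:6@104]
After op 6 [order #5] limit_buy(price=97, qty=6): fills=none; bids=[#4:7@101 #3:2@99 #5:6@97] asks=[#1:6@104]

Answer: bid=- ask=104
bid=98 ask=104
bid=- ask=104
bid=99 ask=104
bid=101 ask=104
bid=101 ask=104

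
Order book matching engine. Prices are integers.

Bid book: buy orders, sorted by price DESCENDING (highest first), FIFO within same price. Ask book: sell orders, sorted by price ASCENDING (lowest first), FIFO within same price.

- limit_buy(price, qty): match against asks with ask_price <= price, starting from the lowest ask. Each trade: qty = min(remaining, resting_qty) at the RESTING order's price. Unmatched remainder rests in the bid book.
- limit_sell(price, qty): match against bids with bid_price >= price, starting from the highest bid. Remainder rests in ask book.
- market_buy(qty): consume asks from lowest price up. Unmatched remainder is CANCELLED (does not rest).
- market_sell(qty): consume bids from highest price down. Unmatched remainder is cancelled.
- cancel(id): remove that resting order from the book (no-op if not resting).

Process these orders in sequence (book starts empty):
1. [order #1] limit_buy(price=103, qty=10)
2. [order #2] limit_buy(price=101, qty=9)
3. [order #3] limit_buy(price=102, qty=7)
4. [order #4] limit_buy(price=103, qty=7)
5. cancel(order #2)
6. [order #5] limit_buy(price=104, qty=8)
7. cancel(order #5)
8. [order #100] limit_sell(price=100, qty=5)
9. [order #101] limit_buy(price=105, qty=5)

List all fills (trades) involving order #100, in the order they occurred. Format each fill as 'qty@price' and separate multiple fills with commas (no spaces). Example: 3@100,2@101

Answer: 5@103

Derivation:
After op 1 [order #1] limit_buy(price=103, qty=10): fills=none; bids=[#1:10@103] asks=[-]
After op 2 [order #2] limit_buy(price=101, qty=9): fills=none; bids=[#1:10@103 #2:9@101] asks=[-]
After op 3 [order #3] limit_buy(price=102, qty=7): fills=none; bids=[#1:10@103 #3:7@102 #2:9@101] asks=[-]
After op 4 [order #4] limit_buy(price=103, qty=7): fills=none; bids=[#1:10@103 #4:7@103 #3:7@102 #2:9@101] asks=[-]
After op 5 cancel(order #2): fills=none; bids=[#1:10@103 #4:7@103 #3:7@102] asks=[-]
After op 6 [order #5] limit_buy(price=104, qty=8): fills=none; bids=[#5:8@104 #1:10@103 #4:7@103 #3:7@102] asks=[-]
After op 7 cancel(order #5): fills=none; bids=[#1:10@103 #4:7@103 #3:7@102] asks=[-]
After op 8 [order #100] limit_sell(price=100, qty=5): fills=#1x#100:5@103; bids=[#1:5@103 #4:7@103 #3:7@102] asks=[-]
After op 9 [order #101] limit_buy(price=105, qty=5): fills=none; bids=[#101:5@105 #1:5@103 #4:7@103 #3:7@102] asks=[-]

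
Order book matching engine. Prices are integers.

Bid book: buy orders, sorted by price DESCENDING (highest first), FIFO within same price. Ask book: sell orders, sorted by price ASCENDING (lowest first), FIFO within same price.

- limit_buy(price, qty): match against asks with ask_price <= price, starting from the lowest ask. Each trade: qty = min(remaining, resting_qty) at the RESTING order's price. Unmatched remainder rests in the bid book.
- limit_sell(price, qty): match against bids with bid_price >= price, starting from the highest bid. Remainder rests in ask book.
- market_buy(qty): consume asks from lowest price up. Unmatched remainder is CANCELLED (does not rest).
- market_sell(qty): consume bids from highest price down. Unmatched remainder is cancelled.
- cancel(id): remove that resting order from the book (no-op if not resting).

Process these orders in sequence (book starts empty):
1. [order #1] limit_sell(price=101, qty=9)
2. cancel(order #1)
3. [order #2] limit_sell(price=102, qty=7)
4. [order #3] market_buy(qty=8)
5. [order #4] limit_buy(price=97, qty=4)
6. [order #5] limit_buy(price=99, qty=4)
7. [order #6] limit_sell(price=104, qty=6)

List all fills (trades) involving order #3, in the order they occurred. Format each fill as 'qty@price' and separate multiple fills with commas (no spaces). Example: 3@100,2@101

After op 1 [order #1] limit_sell(price=101, qty=9): fills=none; bids=[-] asks=[#1:9@101]
After op 2 cancel(order #1): fills=none; bids=[-] asks=[-]
After op 3 [order #2] limit_sell(price=102, qty=7): fills=none; bids=[-] asks=[#2:7@102]
After op 4 [order #3] market_buy(qty=8): fills=#3x#2:7@102; bids=[-] asks=[-]
After op 5 [order #4] limit_buy(price=97, qty=4): fills=none; bids=[#4:4@97] asks=[-]
After op 6 [order #5] limit_buy(price=99, qty=4): fills=none; bids=[#5:4@99 #4:4@97] asks=[-]
After op 7 [order #6] limit_sell(price=104, qty=6): fills=none; bids=[#5:4@99 #4:4@97] asks=[#6:6@104]

Answer: 7@102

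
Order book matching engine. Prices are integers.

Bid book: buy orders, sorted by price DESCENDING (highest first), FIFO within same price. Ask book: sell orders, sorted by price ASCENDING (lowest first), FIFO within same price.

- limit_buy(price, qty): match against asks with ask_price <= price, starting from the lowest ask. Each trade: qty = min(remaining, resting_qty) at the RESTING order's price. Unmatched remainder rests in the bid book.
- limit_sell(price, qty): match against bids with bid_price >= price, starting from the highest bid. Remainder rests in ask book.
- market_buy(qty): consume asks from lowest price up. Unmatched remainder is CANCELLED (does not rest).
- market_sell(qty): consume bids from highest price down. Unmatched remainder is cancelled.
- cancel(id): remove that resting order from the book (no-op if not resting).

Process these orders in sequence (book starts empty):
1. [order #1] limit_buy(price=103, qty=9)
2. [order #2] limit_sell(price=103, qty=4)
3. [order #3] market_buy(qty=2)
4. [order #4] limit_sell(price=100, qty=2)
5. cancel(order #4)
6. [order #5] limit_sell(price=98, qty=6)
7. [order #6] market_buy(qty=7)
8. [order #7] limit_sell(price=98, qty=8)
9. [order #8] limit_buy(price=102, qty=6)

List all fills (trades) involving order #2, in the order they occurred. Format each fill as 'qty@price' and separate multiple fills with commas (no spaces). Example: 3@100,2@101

After op 1 [order #1] limit_buy(price=103, qty=9): fills=none; bids=[#1:9@103] asks=[-]
After op 2 [order #2] limit_sell(price=103, qty=4): fills=#1x#2:4@103; bids=[#1:5@103] asks=[-]
After op 3 [order #3] market_buy(qty=2): fills=none; bids=[#1:5@103] asks=[-]
After op 4 [order #4] limit_sell(price=100, qty=2): fills=#1x#4:2@103; bids=[#1:3@103] asks=[-]
After op 5 cancel(order #4): fills=none; bids=[#1:3@103] asks=[-]
After op 6 [order #5] limit_sell(price=98, qty=6): fills=#1x#5:3@103; bids=[-] asks=[#5:3@98]
After op 7 [order #6] market_buy(qty=7): fills=#6x#5:3@98; bids=[-] asks=[-]
After op 8 [order #7] limit_sell(price=98, qty=8): fills=none; bids=[-] asks=[#7:8@98]
After op 9 [order #8] limit_buy(price=102, qty=6): fills=#8x#7:6@98; bids=[-] asks=[#7:2@98]

Answer: 4@103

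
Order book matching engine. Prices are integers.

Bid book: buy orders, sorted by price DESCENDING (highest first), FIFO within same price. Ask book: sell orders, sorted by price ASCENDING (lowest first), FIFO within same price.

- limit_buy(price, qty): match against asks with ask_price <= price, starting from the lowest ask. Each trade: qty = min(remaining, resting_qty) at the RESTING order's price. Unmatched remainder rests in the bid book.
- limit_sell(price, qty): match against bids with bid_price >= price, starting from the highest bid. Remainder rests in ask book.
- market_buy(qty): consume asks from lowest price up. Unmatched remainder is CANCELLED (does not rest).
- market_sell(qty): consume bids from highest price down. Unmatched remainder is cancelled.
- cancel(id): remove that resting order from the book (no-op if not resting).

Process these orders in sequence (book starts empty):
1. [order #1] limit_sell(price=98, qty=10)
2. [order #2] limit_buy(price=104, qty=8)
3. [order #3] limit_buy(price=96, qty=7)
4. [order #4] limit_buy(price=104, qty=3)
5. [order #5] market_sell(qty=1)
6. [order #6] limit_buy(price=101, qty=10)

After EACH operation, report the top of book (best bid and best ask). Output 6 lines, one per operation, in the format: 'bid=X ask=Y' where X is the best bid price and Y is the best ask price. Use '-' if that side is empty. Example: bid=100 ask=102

After op 1 [order #1] limit_sell(price=98, qty=10): fills=none; bids=[-] asks=[#1:10@98]
After op 2 [order #2] limit_buy(price=104, qty=8): fills=#2x#1:8@98; bids=[-] asks=[#1:2@98]
After op 3 [order #3] limit_buy(price=96, qty=7): fills=none; bids=[#3:7@96] asks=[#1:2@98]
After op 4 [order #4] limit_buy(price=104, qty=3): fills=#4x#1:2@98; bids=[#4:1@104 #3:7@96] asks=[-]
After op 5 [order #5] market_sell(qty=1): fills=#4x#5:1@104; bids=[#3:7@96] asks=[-]
After op 6 [order #6] limit_buy(price=101, qty=10): fills=none; bids=[#6:10@101 #3:7@96] asks=[-]

Answer: bid=- ask=98
bid=- ask=98
bid=96 ask=98
bid=104 ask=-
bid=96 ask=-
bid=101 ask=-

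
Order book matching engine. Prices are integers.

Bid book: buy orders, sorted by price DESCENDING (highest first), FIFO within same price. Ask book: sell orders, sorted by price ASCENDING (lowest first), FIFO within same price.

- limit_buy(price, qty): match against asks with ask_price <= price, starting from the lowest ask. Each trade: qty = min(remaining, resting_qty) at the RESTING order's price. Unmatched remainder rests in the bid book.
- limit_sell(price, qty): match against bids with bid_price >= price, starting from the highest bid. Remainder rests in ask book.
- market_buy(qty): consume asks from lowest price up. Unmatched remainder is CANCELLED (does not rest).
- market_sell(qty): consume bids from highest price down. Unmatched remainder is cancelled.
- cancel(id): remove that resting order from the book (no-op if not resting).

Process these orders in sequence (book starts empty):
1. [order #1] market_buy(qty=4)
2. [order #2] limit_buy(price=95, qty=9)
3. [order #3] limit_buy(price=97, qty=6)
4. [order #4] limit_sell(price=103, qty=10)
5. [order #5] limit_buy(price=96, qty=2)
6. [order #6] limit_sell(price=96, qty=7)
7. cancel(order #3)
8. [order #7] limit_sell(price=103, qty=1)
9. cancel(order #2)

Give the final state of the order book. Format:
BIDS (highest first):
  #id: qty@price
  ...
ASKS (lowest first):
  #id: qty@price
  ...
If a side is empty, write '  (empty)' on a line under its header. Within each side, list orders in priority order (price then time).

Answer: BIDS (highest first):
  #5: 1@96
ASKS (lowest first):
  #4: 10@103
  #7: 1@103

Derivation:
After op 1 [order #1] market_buy(qty=4): fills=none; bids=[-] asks=[-]
After op 2 [order #2] limit_buy(price=95, qty=9): fills=none; bids=[#2:9@95] asks=[-]
After op 3 [order #3] limit_buy(price=97, qty=6): fills=none; bids=[#3:6@97 #2:9@95] asks=[-]
After op 4 [order #4] limit_sell(price=103, qty=10): fills=none; bids=[#3:6@97 #2:9@95] asks=[#4:10@103]
After op 5 [order #5] limit_buy(price=96, qty=2): fills=none; bids=[#3:6@97 #5:2@96 #2:9@95] asks=[#4:10@103]
After op 6 [order #6] limit_sell(price=96, qty=7): fills=#3x#6:6@97 #5x#6:1@96; bids=[#5:1@96 #2:9@95] asks=[#4:10@103]
After op 7 cancel(order #3): fills=none; bids=[#5:1@96 #2:9@95] asks=[#4:10@103]
After op 8 [order #7] limit_sell(price=103, qty=1): fills=none; bids=[#5:1@96 #2:9@95] asks=[#4:10@103 #7:1@103]
After op 9 cancel(order #2): fills=none; bids=[#5:1@96] asks=[#4:10@103 #7:1@103]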